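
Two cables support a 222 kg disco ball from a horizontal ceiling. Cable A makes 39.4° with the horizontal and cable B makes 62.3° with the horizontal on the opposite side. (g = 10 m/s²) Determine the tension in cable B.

Weight W = 222 × 10 = 2220 N acts straight down.
Horizontal: T_A cos 39.4° = T_B cos 62.3°  →  T_A = 0.6016 T_B.
Vertical: T_A sin 39.4° + T_B sin 62.3° = 2220.
Substituting the horizontal relation into the vertical equation gives 1.267 T_B = 2220, so T_B = 1752 N.

T_B ≈ 1750 N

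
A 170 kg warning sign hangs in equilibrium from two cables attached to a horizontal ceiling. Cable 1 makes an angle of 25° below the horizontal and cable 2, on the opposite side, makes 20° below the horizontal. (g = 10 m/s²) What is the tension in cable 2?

Weight W = 170 × 10 = 1700 N acts straight down.
Horizontal: T_1 cos 25° = T_2 cos 20°  →  T_1 = 1.037 T_2.
Vertical: T_1 sin 25° + T_2 sin 20° = 1700.
Substituting the horizontal relation into the vertical equation gives 0.7802 T_2 = 1700, so T_2 = 2179 N.

T_2 ≈ 2180 N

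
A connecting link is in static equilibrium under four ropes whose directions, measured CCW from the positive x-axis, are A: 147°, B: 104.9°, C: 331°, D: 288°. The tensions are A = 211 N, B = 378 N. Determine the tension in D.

Resolve: ΣF_x = 211 cos 147° + 378 cos 104.9° + T_C cos 331° + T_D cos 288° = 0.
        ΣF_y = 211 sin 147° + 378 sin 104.9° + T_C sin 331° + T_D sin 288° = 0.
The known terms sum to (-274.2, 480.2) N, so 0.8746 T_C + 0.3090 T_D = 274.2 and -0.4848 T_C − 0.9511 T_D = -480.2.
Solving simultaneously: T_C = 164.7 N, T_D = 420.9 N.

T_D ≈ 421 N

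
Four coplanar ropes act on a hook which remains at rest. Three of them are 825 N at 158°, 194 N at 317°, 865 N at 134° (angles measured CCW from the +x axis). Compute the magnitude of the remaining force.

Sum the known components: ΣF_x = -1224 N, ΣF_y = 799 N.
For equilibrium the remaining force must supply (−ΣF_x, −ΣF_y) = (1224, -799) N.
Magnitude = √((1224)² + (-799)²) = 1462 N; direction = atan2(-799, 1224) = 326.9°.

F ≈ 1460 N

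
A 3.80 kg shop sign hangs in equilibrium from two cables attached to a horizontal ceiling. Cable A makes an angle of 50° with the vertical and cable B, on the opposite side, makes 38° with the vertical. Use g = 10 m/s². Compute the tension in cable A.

Angles from the horizontal: cable A is 90° − 50° = 40°, cable B is 90° − 38° = 52°.
Weight W = 3.80 × 10 = 38 N acts straight down.
Horizontal: T_A cos 40° = T_B cos 52°  →  T_B = 1.244 T_A.
Vertical: T_A sin 40° + T_B sin 52° = 38.
Substituting the horizontal relation into the vertical equation gives 1.623 T_A = 38, so T_A = 23.41 N.

T_A ≈ 23.4 N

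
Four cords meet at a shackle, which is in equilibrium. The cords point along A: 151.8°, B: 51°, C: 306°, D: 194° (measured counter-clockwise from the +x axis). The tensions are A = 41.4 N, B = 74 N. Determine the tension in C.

T_C ≈ 78 N

Resolve: ΣF_x = 41.4 cos 151.8° + 74 cos 51° + T_C cos 306° + T_D cos 194° = 0.
        ΣF_y = 41.4 sin 151.8° + 74 sin 51° + T_C sin 306° + T_D sin 194° = 0.
The known terms sum to (10.08, 77.07) N, so 0.5878 T_C − 0.9703 T_D = -10.08 and -0.8090 T_C − 0.2419 T_D = -77.07.
Solving simultaneously: T_C = 78.03 N, T_D = 57.66 N.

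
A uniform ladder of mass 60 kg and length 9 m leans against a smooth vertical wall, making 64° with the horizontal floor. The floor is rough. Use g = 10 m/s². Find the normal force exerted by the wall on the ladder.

Torques about the foot: N_wall · 9 sin 64° = 60×10×4.5 cos 64° → N_wall = 146.32 N.

N_wall ≈ 146 N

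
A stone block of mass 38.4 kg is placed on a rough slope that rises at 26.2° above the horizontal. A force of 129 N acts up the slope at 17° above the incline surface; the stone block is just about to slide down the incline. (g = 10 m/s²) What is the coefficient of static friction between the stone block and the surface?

μ ≈ 0.150

On the verge of sliding down the incline, friction is at its maximum μN and acts up the slope.
Perpendicular to incline: N = W cos 26.2° − P sin 17° = 344.5 − 37.72 = 306.8 N.
Along incline: P cos 17° + μN = W sin 26.2° → μ = (W sin 26.2° − P cos 17°) / N = 0.1505.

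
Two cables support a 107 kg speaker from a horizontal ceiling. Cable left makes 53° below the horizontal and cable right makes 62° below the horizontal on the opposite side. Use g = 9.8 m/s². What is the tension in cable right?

Weight W = 107 × 9.8 = 1049 N acts straight down.
Horizontal: T_left cos 53° = T_right cos 62°  →  T_left = 0.7801 T_right.
Vertical: T_left sin 53° + T_right sin 62° = 1049.
Substituting the horizontal relation into the vertical equation gives 1.506 T_right = 1049, so T_right = 696.3 N.

T_right ≈ 696 N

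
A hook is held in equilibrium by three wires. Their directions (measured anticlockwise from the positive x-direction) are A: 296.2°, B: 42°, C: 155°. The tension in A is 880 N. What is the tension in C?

Resolve: ΣF_x = 880 cos 296.2° + T_B cos 42° + T_C cos 155° = 0.
        ΣF_y = 880 sin 296.2° + T_B sin 42° + T_C sin 155° = 0.
The known terms sum to (388.5, -789.6) N, so 0.7431 T_B − 0.9063 T_C = -388.5 and 0.6691 T_B + 0.4226 T_C = 789.6.
Solving simultaneously: T_B = 599 N, T_C = 919.9 N.

T_C ≈ 920 N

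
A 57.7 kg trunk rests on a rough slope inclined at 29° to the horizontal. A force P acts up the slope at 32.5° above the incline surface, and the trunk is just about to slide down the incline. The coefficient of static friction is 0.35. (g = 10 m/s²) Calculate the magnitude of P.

P ≈ 157 N

On the verge of sliding down the incline, friction equals μN and acts up the slope.
Perpendicular: N + P sin 32.5° = W cos 29° = 504.7 N.
Along incline: P cos 32.5° + μN = W sin 29° with W sin 29° = 279.7 N.
Solving the pair for P and N: P = 157.3 N, N = 420.1 N (and f = μN = 147 N).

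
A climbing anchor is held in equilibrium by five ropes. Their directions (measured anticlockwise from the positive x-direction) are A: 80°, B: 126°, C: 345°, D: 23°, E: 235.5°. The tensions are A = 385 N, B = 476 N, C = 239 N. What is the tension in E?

Resolve: ΣF_x = 385 cos 80° + 476 cos 126° + 239 cos 345° + T_D cos 23° + T_E cos 235.5° = 0.
        ΣF_y = 385 sin 80° + 476 sin 126° + 239 sin 345° + T_D sin 23° + T_E sin 235.5° = 0.
The known terms sum to (17.93, 702.4) N, so 0.9205 T_D − 0.5664 T_E = -17.93 and 0.3907 T_D − 0.8241 T_E = -702.4.
Solving simultaneously: T_D = 712.9 N, T_E = 1190 N.

T_E ≈ 1190 N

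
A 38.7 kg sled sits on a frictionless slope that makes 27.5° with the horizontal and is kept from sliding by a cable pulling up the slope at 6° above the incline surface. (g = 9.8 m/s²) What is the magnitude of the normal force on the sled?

Take axes along and perpendicular to the incline. Weight components: W sin 27.5° = 175.1 N down-slope, W cos 27.5° = 336.4 N into the surface.
Along incline: T cos 6° = W sin 27.5° → T = 176.1 N.
Perpendicular: N = W cos 27.5° − T sin 6° = 318 N.

N ≈ 318 N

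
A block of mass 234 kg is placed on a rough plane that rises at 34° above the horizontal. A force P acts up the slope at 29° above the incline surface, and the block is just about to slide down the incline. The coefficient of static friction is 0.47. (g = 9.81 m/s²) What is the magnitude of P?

On the verge of sliding down the incline, friction equals μN and acts up the slope.
Perpendicular: N + P sin 29° = W cos 34° = 1903 N.
Along incline: P cos 29° + μN = W sin 34° with W sin 34° = 1284 N.
Solving the pair for P and N: P = 601.8 N, N = 1611 N (and f = μN = 757.3 N).

P ≈ 602 N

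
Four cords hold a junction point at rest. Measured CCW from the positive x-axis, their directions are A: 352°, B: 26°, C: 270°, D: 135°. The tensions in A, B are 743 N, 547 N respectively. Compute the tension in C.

T_C ≈ 1360 N

Resolve: ΣF_x = 743 cos 352° + 547 cos 26° + T_C cos 270° + T_D cos 135° = 0.
        ΣF_y = 743 sin 352° + 547 sin 26° + T_C sin 270° + T_D sin 135° = 0.
The known terms sum to (1227, 136.4) N, so 0.0000 T_C − 0.7071 T_D = -1227 and -1.0000 T_C + 0.7071 T_D = -136.4.
Solving simultaneously: T_C = 1364 N, T_D = 1736 N.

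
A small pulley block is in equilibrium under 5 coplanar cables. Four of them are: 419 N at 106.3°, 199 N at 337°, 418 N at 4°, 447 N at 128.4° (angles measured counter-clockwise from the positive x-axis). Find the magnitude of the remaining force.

Sum the known components: ΣF_x = 204.9 N, ΣF_y = 703.9 N.
For equilibrium the remaining force must supply (−ΣF_x, −ΣF_y) = (-204.9, -703.9) N.
Magnitude = √((-204.9)² + (-703.9)²) = 733.1 N; direction = atan2(-703.9, -204.9) = 253.8°.

F ≈ 733 N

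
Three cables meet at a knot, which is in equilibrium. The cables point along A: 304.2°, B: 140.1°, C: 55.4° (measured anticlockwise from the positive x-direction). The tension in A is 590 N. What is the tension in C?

Resolve: ΣF_x = 590 cos 304.2° + T_B cos 140.1° + T_C cos 55.4° = 0.
        ΣF_y = 590 sin 304.2° + T_B sin 140.1° + T_C sin 55.4° = 0.
The known terms sum to (331.6, -488) N, so -0.7672 T_B + 0.5678 T_C = -331.6 and 0.6414 T_B + 0.8231 T_C = 488.
Solving simultaneously: T_B = 552.4 N, T_C = 162.3 N.

T_C ≈ 162 N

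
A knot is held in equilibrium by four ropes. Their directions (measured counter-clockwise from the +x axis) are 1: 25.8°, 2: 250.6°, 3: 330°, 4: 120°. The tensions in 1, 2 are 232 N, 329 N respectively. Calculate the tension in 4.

T_4 ≈ 263 N

Resolve: ΣF_x = 232 cos 25.8° + 329 cos 250.6° + T_3 cos 330° + T_4 cos 120° = 0.
        ΣF_y = 232 sin 25.8° + 329 sin 250.6° + T_3 sin 330° + T_4 sin 120° = 0.
The known terms sum to (99.59, -209.3) N, so 0.8660 T_3 − 0.5000 T_4 = -99.59 and -0.5000 T_3 + 0.8660 T_4 = 209.3.
Solving simultaneously: T_3 = 36.85 N, T_4 = 263 N.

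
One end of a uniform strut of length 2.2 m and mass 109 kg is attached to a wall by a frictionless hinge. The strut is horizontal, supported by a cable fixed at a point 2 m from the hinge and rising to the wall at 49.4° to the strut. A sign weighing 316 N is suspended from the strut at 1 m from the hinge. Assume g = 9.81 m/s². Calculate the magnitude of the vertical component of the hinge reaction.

Take torques about the hinge: T sin 49.4° · 2 = 109×9.81×1.1 + 316×1 = 1492.2 N·m.
So T = 1492.2 / (0.7593 × 2) = 982.67 N.
ΣF_y = 0: H_y = (109×9.81 + 316) − T sin 49.4° = 1385.3 − 746.11 = 639.18 N.

|H_y| ≈ 639 N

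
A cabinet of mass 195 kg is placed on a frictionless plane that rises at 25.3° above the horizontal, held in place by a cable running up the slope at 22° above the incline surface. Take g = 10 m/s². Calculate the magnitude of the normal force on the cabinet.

N ≈ 1430 N

Take axes along and perpendicular to the incline. Weight components: W sin 25.3° = 833.3 N down-slope, W cos 25.3° = 1763 N into the surface.
Along incline: T cos 22° = W sin 25.3° → T = 898.8 N.
Perpendicular: N = W cos 25.3° − T sin 22° = 1426 N.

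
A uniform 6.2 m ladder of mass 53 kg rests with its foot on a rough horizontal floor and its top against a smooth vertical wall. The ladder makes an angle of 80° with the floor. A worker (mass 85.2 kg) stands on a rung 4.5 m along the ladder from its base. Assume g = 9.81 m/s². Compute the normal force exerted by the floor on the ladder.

N_floor ≈ 1360 N

ΣF_y = 0: N_floor = 53×9.81 + 85.2×9.81 = 1355.7 N.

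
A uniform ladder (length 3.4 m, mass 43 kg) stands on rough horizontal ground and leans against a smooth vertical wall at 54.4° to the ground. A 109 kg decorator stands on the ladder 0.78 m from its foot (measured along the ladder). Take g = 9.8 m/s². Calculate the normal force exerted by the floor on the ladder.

N_floor ≈ 1490 N

ΣF_y = 0: N_floor = 43×9.8 + 109×9.8 = 1489.6 N.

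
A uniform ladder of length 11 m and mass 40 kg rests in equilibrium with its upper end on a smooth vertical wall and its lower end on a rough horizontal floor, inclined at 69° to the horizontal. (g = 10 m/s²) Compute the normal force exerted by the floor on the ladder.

ΣF_y = 0: N_floor = 40×10 = 400 N.

N_floor ≈ 400 N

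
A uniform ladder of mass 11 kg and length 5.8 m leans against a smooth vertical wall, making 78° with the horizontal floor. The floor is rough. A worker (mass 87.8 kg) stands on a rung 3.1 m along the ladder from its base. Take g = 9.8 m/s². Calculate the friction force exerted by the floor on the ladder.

f ≈ 109 N

Torques about the foot: N_wall · 5.8 sin 78° = 11×9.8×2.9 cos 78° + 87.8×9.8×3.1 cos 78° → N_wall = 109.21 N.
ΣF_x = 0: f_floor = N_wall = 109.21 N.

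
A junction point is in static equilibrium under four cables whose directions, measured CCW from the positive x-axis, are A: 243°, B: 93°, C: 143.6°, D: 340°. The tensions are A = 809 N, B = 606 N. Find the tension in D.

Resolve: ΣF_x = 809 cos 243° + 606 cos 93° + T_C cos 143.6° + T_D cos 340° = 0.
        ΣF_y = 809 sin 243° + 606 sin 93° + T_C sin 143.6° + T_D sin 340° = 0.
The known terms sum to (-399, -115.7) N, so -0.8049 T_C + 0.9397 T_D = 399 and 0.5934 T_C − 0.3420 T_D = 115.7.
Solving simultaneously: T_C = 868.3 N, T_D = 1168 N.

T_D ≈ 1170 N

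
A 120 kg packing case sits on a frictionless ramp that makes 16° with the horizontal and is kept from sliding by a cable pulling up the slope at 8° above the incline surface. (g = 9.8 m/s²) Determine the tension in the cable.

T ≈ 327 N

Take axes along and perpendicular to the incline. Weight components: W sin 16° = 324.1 N down-slope, W cos 16° = 1130 N into the surface.
Along incline: T cos 8° = W sin 16° → T = 327.3 N.
Perpendicular: N = W cos 16° − T sin 8° = 1085 N.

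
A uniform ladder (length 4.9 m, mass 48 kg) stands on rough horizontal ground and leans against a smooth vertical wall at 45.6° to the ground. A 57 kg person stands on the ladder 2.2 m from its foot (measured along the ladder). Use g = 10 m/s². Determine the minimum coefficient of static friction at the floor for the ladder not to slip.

μ_min ≈ 0.463

ΣF_y = 0: N_floor = 48×10 + 57×10 = 1050 N.
Torques about the foot: N_wall · 4.9 sin 45.6° = 48×10×2.45 cos 45.6° + 57×10×2.2 cos 45.6° → N_wall = 485.64 N.
ΣF_x = 0: f_floor = N_wall = 485.64 N.
μ_min = f_floor / N_floor = 485.64 / 1050 = 0.4625.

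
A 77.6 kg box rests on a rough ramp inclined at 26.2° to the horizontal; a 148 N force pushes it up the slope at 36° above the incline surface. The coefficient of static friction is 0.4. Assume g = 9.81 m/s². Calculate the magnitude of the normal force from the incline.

N ≈ 596 N

Axes along / perpendicular to the incline. W sin 26.2° = 336.1 N down-slope; W cos 26.2° = 683 N into the surface.
Perpendicular: N = W cos 26.2° − P sin 36° = 683 − 86.99 = 596.1 N.
Along incline: P cos 36° + f = W sin 26.2° (friction acts up-slope) → f = 336.1 − 119.7 = 216.4 N.
|f| = 216.4 N ≤ μN = 238.4 N, so the box is indeed static.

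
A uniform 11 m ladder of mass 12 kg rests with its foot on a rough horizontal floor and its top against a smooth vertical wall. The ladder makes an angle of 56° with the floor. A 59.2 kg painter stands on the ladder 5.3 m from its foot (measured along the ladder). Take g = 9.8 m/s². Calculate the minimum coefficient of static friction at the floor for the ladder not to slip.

ΣF_y = 0: N_floor = 12×9.8 + 59.2×9.8 = 697.76 N.
Torques about the foot: N_wall · 11 sin 56° = 12×9.8×5.5 cos 56° + 59.2×9.8×5.3 cos 56° → N_wall = 228.21 N.
ΣF_x = 0: f_floor = N_wall = 228.21 N.
μ_min = f_floor / N_floor = 228.21 / 697.76 = 0.3271.

μ_min ≈ 0.327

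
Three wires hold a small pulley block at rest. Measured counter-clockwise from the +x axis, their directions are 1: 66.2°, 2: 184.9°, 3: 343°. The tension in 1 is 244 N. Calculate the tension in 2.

T_2 ≈ 650 N

Resolve: ΣF_x = 244 cos 66.2° + T_2 cos 184.9° + T_3 cos 343° = 0.
        ΣF_y = 244 sin 66.2° + T_2 sin 184.9° + T_3 sin 343° = 0.
The known terms sum to (98.47, 223.3) N, so -0.9963 T_2 + 0.9563 T_3 = -98.47 and -0.0854 T_2 − 0.2924 T_3 = -223.3.
Solving simultaneously: T_2 = 649.6 N, T_3 = 573.8 N.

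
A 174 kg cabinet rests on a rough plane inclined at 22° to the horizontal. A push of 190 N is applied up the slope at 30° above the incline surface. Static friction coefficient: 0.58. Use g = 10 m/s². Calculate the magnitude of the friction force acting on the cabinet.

Axes along / perpendicular to the incline. W sin 22° = 651.8 N down-slope; W cos 22° = 1613 N into the surface.
Perpendicular: N = W cos 22° − P sin 30° = 1613 − 95 = 1518 N.
Along incline: P cos 30° + f = W sin 22° (friction acts up-slope) → f = 651.8 − 164.5 = 487.3 N.
|f| = 487.3 N ≤ μN = 880.6 N, so the cabinet is indeed static.

f ≈ 487 N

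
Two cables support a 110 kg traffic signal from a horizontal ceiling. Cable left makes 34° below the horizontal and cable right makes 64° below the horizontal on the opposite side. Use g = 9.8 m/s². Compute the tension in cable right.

Weight W = 110 × 9.8 = 1078 N acts straight down.
Horizontal: T_left cos 34° = T_right cos 64°  →  T_left = 0.5288 T_right.
Vertical: T_left sin 34° + T_right sin 64° = 1078.
Substituting the horizontal relation into the vertical equation gives 1.194 T_right = 1078, so T_right = 902.5 N.

T_right ≈ 902 N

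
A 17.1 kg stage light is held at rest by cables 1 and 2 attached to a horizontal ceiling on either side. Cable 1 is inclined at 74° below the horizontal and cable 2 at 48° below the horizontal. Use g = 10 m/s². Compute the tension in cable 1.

Weight W = 17.1 × 10 = 171 N acts straight down.
Horizontal: T_1 cos 74° = T_2 cos 48°  →  T_2 = 0.4119 T_1.
Vertical: T_1 sin 74° + T_2 sin 48° = 171.
Substituting the horizontal relation into the vertical equation gives 1.267 T_1 = 171, so T_1 = 134.9 N.

T_1 ≈ 135 N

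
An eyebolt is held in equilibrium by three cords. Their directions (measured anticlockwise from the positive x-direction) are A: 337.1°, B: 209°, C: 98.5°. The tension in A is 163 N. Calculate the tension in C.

Resolve: ΣF_x = 163 cos 337.1° + T_B cos 209° + T_C cos 98.5° = 0.
        ΣF_y = 163 sin 337.1° + T_B sin 209° + T_C sin 98.5° = 0.
The known terms sum to (150.2, -63.43) N, so -0.8746 T_B − 0.1478 T_C = -150.2 and -0.4848 T_B + 0.9890 T_C = 63.43.
Solving simultaneously: T_B = 148.5 N, T_C = 136.9 N.

T_C ≈ 137 N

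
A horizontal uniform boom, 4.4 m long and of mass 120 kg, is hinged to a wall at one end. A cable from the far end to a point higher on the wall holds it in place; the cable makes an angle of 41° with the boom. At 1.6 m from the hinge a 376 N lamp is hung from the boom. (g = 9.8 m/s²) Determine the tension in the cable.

Take torques about the hinge: T sin 41° · 4.4 = 120×9.8×2.2 + 376×1.6 = 3188.8 N·m.
So T = 3188.8 / (0.6561 × 4.4) = 1104.7 N.

T ≈ 1100 N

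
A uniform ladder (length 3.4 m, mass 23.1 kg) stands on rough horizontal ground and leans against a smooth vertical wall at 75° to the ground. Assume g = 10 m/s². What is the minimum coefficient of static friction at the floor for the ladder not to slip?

μ_min ≈ 0.134

ΣF_y = 0: N_floor = 23.1×10 = 231 N.
Torques about the foot: N_wall · 3.4 sin 75° = 23.1×10×1.7 cos 75° → N_wall = 30.948 N.
ΣF_x = 0: f_floor = N_wall = 30.948 N.
μ_min = f_floor / N_floor = 30.948 / 231 = 0.134.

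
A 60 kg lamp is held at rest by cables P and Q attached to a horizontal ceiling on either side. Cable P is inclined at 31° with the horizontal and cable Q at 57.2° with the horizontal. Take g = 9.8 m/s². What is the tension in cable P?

T_P ≈ 319 N

Weight W = 60 × 9.8 = 588 N acts straight down.
Horizontal: T_P cos 31° = T_Q cos 57.2°  →  T_Q = 1.582 T_P.
Vertical: T_P sin 31° + T_Q sin 57.2° = 588.
Substituting the horizontal relation into the vertical equation gives 1.845 T_P = 588, so T_P = 318.7 N.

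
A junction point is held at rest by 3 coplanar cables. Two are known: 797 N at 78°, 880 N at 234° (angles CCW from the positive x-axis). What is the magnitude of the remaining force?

F ≈ 358 N

Sum the known components: ΣF_x = -351.5 N, ΣF_y = 67.65 N.
For equilibrium the remaining force must supply (−ΣF_x, −ΣF_y) = (351.5, -67.65) N.
Magnitude = √((351.5)² + (-67.65)²) = 358 N; direction = atan2(-67.65, 351.5) = 349.1°.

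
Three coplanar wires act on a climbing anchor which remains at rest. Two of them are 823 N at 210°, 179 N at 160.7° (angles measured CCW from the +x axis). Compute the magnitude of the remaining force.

F ≈ 949 N

Sum the known components: ΣF_x = -881.7 N, ΣF_y = -352.3 N.
For equilibrium the remaining force must supply (−ΣF_x, −ΣF_y) = (881.7, 352.3) N.
Magnitude = √((881.7)² + (352.3)²) = 949.5 N; direction = atan2(352.3, 881.7) = 21.8°.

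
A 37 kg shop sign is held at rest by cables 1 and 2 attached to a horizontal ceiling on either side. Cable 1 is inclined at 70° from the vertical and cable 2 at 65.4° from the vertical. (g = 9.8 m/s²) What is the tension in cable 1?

T_1 ≈ 470 N

Angles from the horizontal: cable 1 is 90° − 70° = 20°, cable 2 is 90° − 65.4° = 24.6°.
Weight W = 37 × 9.8 = 362.6 N acts straight down.
Horizontal: T_1 cos 20° = T_2 cos 24.6°  →  T_2 = 1.033 T_1.
Vertical: T_1 sin 20° + T_2 sin 24.6° = 362.6.
Substituting the horizontal relation into the vertical equation gives 0.7722 T_1 = 362.6, so T_1 = 469.5 N.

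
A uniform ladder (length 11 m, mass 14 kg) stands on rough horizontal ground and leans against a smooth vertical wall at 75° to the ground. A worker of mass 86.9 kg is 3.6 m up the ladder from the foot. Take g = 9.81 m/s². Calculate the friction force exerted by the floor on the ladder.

Torques about the foot: N_wall · 11 sin 75° = 14×9.81×5.5 cos 75° + 86.9×9.81×3.6 cos 75° → N_wall = 93.157 N.
ΣF_x = 0: f_floor = N_wall = 93.157 N.

f ≈ 93.2 N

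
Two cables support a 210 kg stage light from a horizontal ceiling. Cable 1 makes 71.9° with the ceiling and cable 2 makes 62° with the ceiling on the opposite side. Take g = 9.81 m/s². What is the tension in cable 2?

T_2 ≈ 888 N

Weight W = 210 × 9.81 = 2060 N acts straight down.
Horizontal: T_1 cos 71.9° = T_2 cos 62°  →  T_1 = 1.511 T_2.
Vertical: T_1 sin 71.9° + T_2 sin 62° = 2060.
Substituting the horizontal relation into the vertical equation gives 2.319 T_2 = 2060, so T_2 = 888.2 N.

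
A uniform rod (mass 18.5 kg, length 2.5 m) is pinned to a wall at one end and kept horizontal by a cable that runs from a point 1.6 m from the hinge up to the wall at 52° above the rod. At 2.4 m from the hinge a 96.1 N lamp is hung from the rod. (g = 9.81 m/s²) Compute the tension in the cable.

T ≈ 363 N

Take torques about the hinge: T sin 52° · 1.6 = 18.5×9.81×1.25 + 96.1×2.4 = 457.5 N·m.
So T = 457.5 / (0.7880 × 1.6) = 362.86 N.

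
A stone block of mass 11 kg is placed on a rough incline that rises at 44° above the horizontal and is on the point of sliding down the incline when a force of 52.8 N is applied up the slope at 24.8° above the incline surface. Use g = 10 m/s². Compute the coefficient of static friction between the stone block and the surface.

On the verge of sliding down the incline, friction is at its maximum μN and acts up the slope.
Perpendicular to incline: N = W cos 44° − P sin 24.8° = 79.13 − 22.15 = 56.98 N.
Along incline: P cos 24.8° + μN = W sin 44° → μ = (W sin 44° − P cos 24.8°) / N = 0.4999.

μ ≈ 0.500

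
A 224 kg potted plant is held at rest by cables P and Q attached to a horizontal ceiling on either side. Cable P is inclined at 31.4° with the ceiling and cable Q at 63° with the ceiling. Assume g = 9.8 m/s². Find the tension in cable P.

T_P ≈ 1000 N

Weight W = 224 × 9.8 = 2195 N acts straight down.
Horizontal: T_P cos 31.4° = T_Q cos 63°  →  T_Q = 1.88 T_P.
Vertical: T_P sin 31.4° + T_Q sin 63° = 2195.
Substituting the horizontal relation into the vertical equation gives 2.196 T_P = 2195, so T_P = 999.5 N.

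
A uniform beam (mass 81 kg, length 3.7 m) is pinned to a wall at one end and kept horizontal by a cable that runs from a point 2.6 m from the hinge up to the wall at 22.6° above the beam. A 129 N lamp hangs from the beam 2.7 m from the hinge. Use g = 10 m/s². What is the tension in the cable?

Take torques about the hinge: T sin 22.6° · 2.6 = 81×10×1.85 + 129×2.7 = 1846.8 N·m.
So T = 1846.8 / (0.3843 × 2.6) = 1848.3 N.

T ≈ 1850 N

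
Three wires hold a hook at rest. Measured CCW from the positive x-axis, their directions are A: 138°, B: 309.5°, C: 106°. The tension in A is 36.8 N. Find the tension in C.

Resolve: ΣF_x = 36.8 cos 138° + T_B cos 309.5° + T_C cos 106° = 0.
        ΣF_y = 36.8 sin 138° + T_B sin 309.5° + T_C sin 106° = 0.
The known terms sum to (-27.35, 24.62) N, so 0.6361 T_B − 0.2756 T_C = 27.35 and -0.7716 T_B + 0.9613 T_C = -24.62.
Solving simultaneously: T_B = 48.91 N, T_C = 13.64 N.

T_C ≈ 13.6 N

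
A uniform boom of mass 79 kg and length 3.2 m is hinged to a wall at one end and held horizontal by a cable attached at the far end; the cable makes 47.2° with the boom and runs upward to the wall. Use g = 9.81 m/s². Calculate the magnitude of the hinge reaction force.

Take torques about the hinge: T sin 47.2° · 3.2 = 79×9.81×1.6 = 1240 N·m.
So T = 1240 / (0.7337 × 3.2) = 528.12 N.
ΣF_x = 0: H_x = T cos 47.2° = 358.82 N.
ΣF_y = 0: H_y = (79×9.81) − T sin 47.2° = 774.99 − 387.5 = 387.49 N.
|H| = √(H_x² + H_y²) = √((358.82)² + (387.49)²) = 528.12 N.

|H| ≈ 528 N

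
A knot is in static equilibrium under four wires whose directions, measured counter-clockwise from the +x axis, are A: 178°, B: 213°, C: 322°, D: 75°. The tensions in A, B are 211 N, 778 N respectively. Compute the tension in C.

T_C ≈ 789 N

Resolve: ΣF_x = 211 cos 178° + 778 cos 213° + T_C cos 322° + T_D cos 75° = 0.
        ΣF_y = 211 sin 178° + 778 sin 213° + T_C sin 322° + T_D sin 75° = 0.
The known terms sum to (-863.4, -416.4) N, so 0.7880 T_C + 0.2588 T_D = 863.4 and -0.6157 T_C + 0.9659 T_D = 416.4.
Solving simultaneously: T_C = 788.9 N, T_D = 933.9 N.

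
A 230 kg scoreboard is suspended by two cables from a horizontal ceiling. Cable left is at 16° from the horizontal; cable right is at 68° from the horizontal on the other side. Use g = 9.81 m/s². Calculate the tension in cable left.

T_left ≈ 850 N

Weight W = 230 × 9.81 = 2256 N acts straight down.
Horizontal: T_left cos 16° = T_right cos 68°  →  T_right = 2.566 T_left.
Vertical: T_left sin 16° + T_right sin 68° = 2256.
Substituting the horizontal relation into the vertical equation gives 2.655 T_left = 2256, so T_left = 849.9 N.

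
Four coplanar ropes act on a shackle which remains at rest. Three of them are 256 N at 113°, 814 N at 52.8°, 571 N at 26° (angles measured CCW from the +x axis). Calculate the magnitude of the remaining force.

Sum the known components: ΣF_x = 905.3 N, ΣF_y = 1134 N.
For equilibrium the remaining force must supply (−ΣF_x, −ΣF_y) = (-905.3, -1134) N.
Magnitude = √((-905.3)² + (-1134)²) = 1451 N; direction = atan2(-1134, -905.3) = 231.4°.

F ≈ 1450 N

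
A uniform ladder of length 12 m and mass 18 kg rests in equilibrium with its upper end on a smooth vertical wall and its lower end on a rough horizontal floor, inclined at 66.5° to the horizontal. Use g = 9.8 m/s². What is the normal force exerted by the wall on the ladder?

Torques about the foot: N_wall · 12 sin 66.5° = 18×9.8×6 cos 66.5° → N_wall = 38.35 N.

N_wall ≈ 38.4 N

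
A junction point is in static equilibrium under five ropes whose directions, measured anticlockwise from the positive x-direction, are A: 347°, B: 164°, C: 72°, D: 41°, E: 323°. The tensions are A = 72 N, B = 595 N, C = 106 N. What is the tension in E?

Resolve: ΣF_x = 72 cos 347° + 595 cos 164° + 106 cos 72° + T_D cos 41° + T_E cos 323° = 0.
        ΣF_y = 72 sin 347° + 595 sin 164° + 106 sin 72° + T_D sin 41° + T_E sin 323° = 0.
The known terms sum to (-469, 248.6) N, so 0.7547 T_D + 0.7986 T_E = 469 and 0.6561 T_D − 0.6018 T_E = -248.6.
Solving simultaneously: T_D = 85.59 N, T_E = 506.4 N.

T_E ≈ 506 N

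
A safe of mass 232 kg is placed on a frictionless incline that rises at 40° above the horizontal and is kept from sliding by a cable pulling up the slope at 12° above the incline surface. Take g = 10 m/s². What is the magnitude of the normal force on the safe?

Take axes along and perpendicular to the incline. Weight components: W sin 40° = 1491 N down-slope, W cos 40° = 1777 N into the surface.
Along incline: T cos 12° = W sin 40° → T = 1525 N.
Perpendicular: N = W cos 40° − T sin 12° = 1460 N.

N ≈ 1460 N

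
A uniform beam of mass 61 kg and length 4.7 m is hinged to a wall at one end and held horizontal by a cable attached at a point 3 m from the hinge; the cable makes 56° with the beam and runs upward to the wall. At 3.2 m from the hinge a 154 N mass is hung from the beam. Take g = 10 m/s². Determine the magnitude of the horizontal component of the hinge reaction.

Take torques about the hinge: T sin 56° · 3 = 61×10×2.35 + 154×3.2 = 1926.3 N·m.
So T = 1926.3 / (0.8290 × 3) = 774.51 N.
ΣF_x = 0: H_x = T cos 56° = 433.1 N.

H_x ≈ 433 N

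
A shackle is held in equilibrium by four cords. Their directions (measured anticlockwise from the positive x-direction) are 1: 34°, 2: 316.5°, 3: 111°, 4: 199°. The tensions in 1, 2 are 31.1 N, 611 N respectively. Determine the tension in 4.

Resolve: ΣF_x = 31.1 cos 34° + 611 cos 316.5° + T_3 cos 111° + T_4 cos 199° = 0.
        ΣF_y = 31.1 sin 34° + 611 sin 316.5° + T_3 sin 111° + T_4 sin 199° = 0.
The known terms sum to (469, -403.2) N, so -0.3584 T_3 − 0.9455 T_4 = -469 and 0.9336 T_3 − 0.3256 T_4 = 403.2.
Solving simultaneously: T_3 = 534.2 N, T_4 = 293.5 N.

T_4 ≈ 294 N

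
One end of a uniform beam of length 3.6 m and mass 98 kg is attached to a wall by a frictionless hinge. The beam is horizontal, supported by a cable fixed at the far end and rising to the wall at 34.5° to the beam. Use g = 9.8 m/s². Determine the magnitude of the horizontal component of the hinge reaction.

H_x ≈ 699 N

Take torques about the hinge: T sin 34.5° · 3.6 = 98×9.8×1.8 = 1728.7 N·m.
So T = 1728.7 / (0.5664 × 3.6) = 847.8 N.
ΣF_x = 0: H_x = T cos 34.5° = 698.7 N.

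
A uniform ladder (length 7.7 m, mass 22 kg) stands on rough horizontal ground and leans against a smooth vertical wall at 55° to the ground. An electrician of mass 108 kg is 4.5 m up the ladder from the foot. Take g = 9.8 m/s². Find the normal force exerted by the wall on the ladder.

N_wall ≈ 509 N

Torques about the foot: N_wall · 7.7 sin 55° = 22×9.8×3.85 cos 55° + 108×9.8×4.5 cos 55° → N_wall = 508.59 N.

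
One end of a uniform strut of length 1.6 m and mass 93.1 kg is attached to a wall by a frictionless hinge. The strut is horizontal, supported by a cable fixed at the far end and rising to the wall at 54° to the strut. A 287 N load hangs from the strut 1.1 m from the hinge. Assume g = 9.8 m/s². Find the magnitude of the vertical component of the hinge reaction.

Take torques about the hinge: T sin 54° · 1.6 = 93.1×9.8×0.8 + 287×1.1 = 1045.6 N·m.
So T = 1045.6 / (0.8090 × 1.6) = 807.77 N.
ΣF_y = 0: H_y = (93.1×9.8 + 287) − T sin 54° = 1199.4 − 653.5 = 545.88 N.

|H_y| ≈ 546 N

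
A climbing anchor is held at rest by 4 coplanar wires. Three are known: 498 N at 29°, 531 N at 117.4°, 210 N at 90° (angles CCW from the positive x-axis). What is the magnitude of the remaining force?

Sum the known components: ΣF_x = 191.2 N, ΣF_y = 922.9 N.
For equilibrium the remaining force must supply (−ΣF_x, −ΣF_y) = (-191.2, -922.9) N.
Magnitude = √((-191.2)² + (-922.9)²) = 942.5 N; direction = atan2(-922.9, -191.2) = 258.3°.

F ≈ 942 N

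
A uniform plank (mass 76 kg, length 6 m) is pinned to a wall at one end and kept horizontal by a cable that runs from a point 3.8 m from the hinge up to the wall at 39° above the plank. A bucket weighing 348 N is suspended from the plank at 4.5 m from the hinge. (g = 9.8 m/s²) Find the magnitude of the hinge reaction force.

|H| ≈ 1240 N

Take torques about the hinge: T sin 39° · 3.8 = 76×9.8×3 + 348×4.5 = 3800.4 N·m.
So T = 3800.4 / (0.6293 × 3.8) = 1589.2 N.
ΣF_x = 0: H_x = T cos 39° = 1235 N.
ΣF_y = 0: H_y = (76×9.8 + 348) − T sin 39° = 1092.8 − 1000.1 = 92.695 N.
|H| = √(H_x² + H_y²) = √((1235)² + (92.695)²) = 1238.5 N.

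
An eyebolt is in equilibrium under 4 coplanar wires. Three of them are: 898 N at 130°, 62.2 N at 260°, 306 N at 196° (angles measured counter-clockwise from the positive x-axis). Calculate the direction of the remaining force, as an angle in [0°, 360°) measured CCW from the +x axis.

θ ≈ 328°

Sum the known components: ΣF_x = -882.2 N, ΣF_y = 542.3 N.
For equilibrium the remaining force must supply (−ΣF_x, −ΣF_y) = (882.2, -542.3) N.
Magnitude = √((882.2)² + (-542.3)²) = 1036 N; direction = atan2(-542.3, 882.2) = 328.4°.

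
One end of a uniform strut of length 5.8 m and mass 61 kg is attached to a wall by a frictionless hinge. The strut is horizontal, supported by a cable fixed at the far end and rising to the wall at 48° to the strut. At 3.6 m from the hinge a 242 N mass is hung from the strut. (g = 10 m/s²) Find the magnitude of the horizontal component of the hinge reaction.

H_x ≈ 410 N

Take torques about the hinge: T sin 48° · 5.8 = 61×10×2.9 + 242×3.6 = 2640.2 N·m.
So T = 2640.2 / (0.7431 × 5.8) = 612.54 N.
ΣF_x = 0: H_x = T cos 48° = 409.87 N.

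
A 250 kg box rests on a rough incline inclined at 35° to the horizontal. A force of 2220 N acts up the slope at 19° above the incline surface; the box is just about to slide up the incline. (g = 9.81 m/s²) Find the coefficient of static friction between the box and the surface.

On the verge of sliding up the incline, friction is at its maximum μN and acts down the slope.
Perpendicular to incline: N = W cos 35° − P sin 19° = 2009 − 722.8 = 1286 N.
Along incline: P cos 19° − μN = W sin 35° → μ = −(W sin 35° − P cos 19°) / N = 0.5383.

μ ≈ 0.538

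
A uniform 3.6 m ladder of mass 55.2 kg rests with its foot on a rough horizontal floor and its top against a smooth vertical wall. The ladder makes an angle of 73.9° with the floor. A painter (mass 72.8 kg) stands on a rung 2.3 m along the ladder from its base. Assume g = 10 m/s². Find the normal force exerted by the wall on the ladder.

N_wall ≈ 214 N

Torques about the foot: N_wall · 3.6 sin 73.9° = 55.2×10×1.8 cos 73.9° + 72.8×10×2.3 cos 73.9° → N_wall = 213.91 N.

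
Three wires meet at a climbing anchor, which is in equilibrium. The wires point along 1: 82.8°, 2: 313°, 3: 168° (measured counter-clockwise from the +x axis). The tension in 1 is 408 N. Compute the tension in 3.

Resolve: ΣF_x = 408 cos 82.8° + T_2 cos 313° + T_3 cos 168° = 0.
        ΣF_y = 408 sin 82.8° + T_2 sin 313° + T_3 sin 168° = 0.
The known terms sum to (51.14, 404.8) N, so 0.6820 T_2 − 0.9781 T_3 = -51.14 and -0.7314 T_2 + 0.2079 T_3 = -404.8.
Solving simultaneously: T_2 = 708.8 N, T_3 = 546.5 N.

T_3 ≈ 547 N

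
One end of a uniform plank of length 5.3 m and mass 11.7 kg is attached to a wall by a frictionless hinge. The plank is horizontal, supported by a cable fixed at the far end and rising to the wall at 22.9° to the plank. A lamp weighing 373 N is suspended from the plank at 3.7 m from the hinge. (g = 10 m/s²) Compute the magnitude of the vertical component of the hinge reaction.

Take torques about the hinge: T sin 22.9° · 5.3 = 11.7×10×2.65 + 373×3.7 = 1690.2 N·m.
So T = 1690.2 / (0.3891 × 5.3) = 819.52 N.
ΣF_y = 0: H_y = (11.7×10 + 373) − T sin 22.9° = 490 − 318.9 = 171.1 N.

|H_y| ≈ 171 N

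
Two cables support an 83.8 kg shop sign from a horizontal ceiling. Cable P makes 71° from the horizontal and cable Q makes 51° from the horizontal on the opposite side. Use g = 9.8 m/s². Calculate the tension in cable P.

T_P ≈ 609 N

Weight W = 83.8 × 9.8 = 821.2 N acts straight down.
Horizontal: T_P cos 71° = T_Q cos 51°  →  T_Q = 0.5173 T_P.
Vertical: T_P sin 71° + T_Q sin 51° = 821.2.
Substituting the horizontal relation into the vertical equation gives 1.348 T_P = 821.2, so T_P = 609.4 N.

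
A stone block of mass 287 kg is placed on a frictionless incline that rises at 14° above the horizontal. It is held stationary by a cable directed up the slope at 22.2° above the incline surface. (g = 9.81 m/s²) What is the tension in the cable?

T ≈ 736 N

Take axes along and perpendicular to the incline. Weight components: W sin 14° = 681.1 N down-slope, W cos 14° = 2732 N into the surface.
Along incline: T cos 22.2° = W sin 14° → T = 735.7 N.
Perpendicular: N = W cos 14° − T sin 22.2° = 2454 N.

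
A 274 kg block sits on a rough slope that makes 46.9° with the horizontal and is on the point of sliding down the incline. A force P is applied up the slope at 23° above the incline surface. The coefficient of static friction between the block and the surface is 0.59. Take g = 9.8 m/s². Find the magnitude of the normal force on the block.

N ≈ 1340 N

On the verge of sliding down the incline, friction equals μN and acts up the slope.
Perpendicular: N + P sin 23° = W cos 46.9° = 1835 N.
Along incline: P cos 23° + μN = W sin 46.9° with W sin 46.9° = 1961 N.
Solving the pair for P and N: P = 1273 N, N = 1337 N (and f = μN = 789.1 N).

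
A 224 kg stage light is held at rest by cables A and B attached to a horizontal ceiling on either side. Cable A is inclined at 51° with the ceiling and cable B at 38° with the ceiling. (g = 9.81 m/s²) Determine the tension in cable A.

Weight W = 224 × 9.81 = 2197 N acts straight down.
Horizontal: T_A cos 51° = T_B cos 38°  →  T_B = 0.7986 T_A.
Vertical: T_A sin 51° + T_B sin 38° = 2197.
Substituting the horizontal relation into the vertical equation gives 1.269 T_A = 2197, so T_A = 1732 N.

T_A ≈ 1730 N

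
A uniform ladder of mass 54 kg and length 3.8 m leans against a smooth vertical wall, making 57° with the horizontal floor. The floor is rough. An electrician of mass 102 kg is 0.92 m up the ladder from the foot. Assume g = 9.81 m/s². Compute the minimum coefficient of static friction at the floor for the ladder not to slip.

μ_min ≈ 0.215

ΣF_y = 0: N_floor = 54×9.81 + 102×9.81 = 1530.4 N.
Torques about the foot: N_wall · 3.8 sin 57° = 54×9.81×1.9 cos 57° + 102×9.81×0.92 cos 57° → N_wall = 329.33 N.
ΣF_x = 0: f_floor = N_wall = 329.33 N.
μ_min = f_floor / N_floor = 329.33 / 1530.4 = 0.2152.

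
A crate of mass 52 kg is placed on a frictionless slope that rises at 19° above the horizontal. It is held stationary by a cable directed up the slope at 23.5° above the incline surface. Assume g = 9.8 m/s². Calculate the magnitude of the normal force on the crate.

N ≈ 410 N

Take axes along and perpendicular to the incline. Weight components: W sin 19° = 165.9 N down-slope, W cos 19° = 481.8 N into the surface.
Along incline: T cos 23.5° = W sin 19° → T = 180.9 N.
Perpendicular: N = W cos 19° − T sin 23.5° = 409.7 N.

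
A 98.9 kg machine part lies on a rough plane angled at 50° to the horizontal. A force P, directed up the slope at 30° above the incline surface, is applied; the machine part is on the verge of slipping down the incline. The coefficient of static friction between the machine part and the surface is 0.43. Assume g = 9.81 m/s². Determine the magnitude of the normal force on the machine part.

N ≈ 259 N

On the verge of sliding down the incline, friction equals μN and acts up the slope.
Perpendicular: N + P sin 30° = W cos 50° = 623.6 N.
Along incline: P cos 30° + μN = W sin 50° with W sin 50° = 743.2 N.
Solving the pair for P and N: P = 729.7 N, N = 258.8 N (and f = μN = 111.3 N).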